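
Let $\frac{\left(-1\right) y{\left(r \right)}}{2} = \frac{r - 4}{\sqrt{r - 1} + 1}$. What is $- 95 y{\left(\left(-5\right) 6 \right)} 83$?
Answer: $\frac{536180 i}{\sqrt{31} - i} \approx -16756.0 + 93291.0 i$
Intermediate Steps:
$y{\left(r \right)} = - \frac{2 \left(-4 + r\right)}{1 + \sqrt{-1 + r}}$ ($y{\left(r \right)} = - 2 \frac{r - 4}{\sqrt{r - 1} + 1} = - 2 \frac{-4 + r}{\sqrt{-1 + r} + 1} = - 2 \frac{-4 + r}{1 + \sqrt{-1 + r}} = - \frac{2 \left(-4 + r\right)}{1 + \sqrt{-1 + r}}$)
$- 95 y{\left(\left(-5\right) 6 \right)} 83 = - 95 \frac{2 \left(4 - \left(-5\right) 6\right)}{1 + \sqrt{-1 - 30}} \cdot 83 = - 95 \frac{2 \left(4 - -30\right)}{1 + \sqrt{-1 - 30}} \cdot 83 = - 95 \frac{2 \left(4 + 30\right)}{1 + \sqrt{-31}} \cdot 83 = - 95 \cdot 2 \frac{1}{1 + i \sqrt{31}} \cdot 34 \cdot 83 = - 95 \frac{68}{1 + i \sqrt{31}} \cdot 83 = - \frac{6460}{1 + i \sqrt{31}} \cdot 83 = - \frac{536180}{1 + i \sqrt{31}}$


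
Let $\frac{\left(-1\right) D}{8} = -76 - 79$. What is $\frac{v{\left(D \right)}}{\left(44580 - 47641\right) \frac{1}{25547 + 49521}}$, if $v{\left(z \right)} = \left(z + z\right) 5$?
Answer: $- \frac{930843200}{3061} \approx -3.041 \cdot 10^{5}$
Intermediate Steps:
$D = 1240$ ($D = - 8 \left(-76 - 79\right) = \left(-8\right) \left(-155\right) = 1240$)
$v{\left(z \right)} = 10 z$ ($v{\left(z \right)} = 2 z 5 = 10 z$)
$\frac{v{\left(D \right)}}{\left(44580 - 47641\right) \frac{1}{25547 + 49521}} = \frac{10 \cdot 1240}{\left(44580 - 47641\right) \frac{1}{25547 + 49521}} = \frac{12400}{\left(-3061\right) \frac{1}{75068}} = \frac{12400}{- \frac{3061}{75068}} = 12400 \left(- \frac{75068}{3061}\right) = - \frac{930843200}{3061}$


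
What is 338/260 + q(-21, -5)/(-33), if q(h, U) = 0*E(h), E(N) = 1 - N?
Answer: 13/10 ≈ 1.3000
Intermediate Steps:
q(h, U) = 0 (q(h, U) = 0*(1 - h) = 0)
338/260 + q(-21, -5)/(-33) = 338/260 + 0/(-33) = 338*(1/260) + 0*(-1/33) = 13/10 + 0 = 13/10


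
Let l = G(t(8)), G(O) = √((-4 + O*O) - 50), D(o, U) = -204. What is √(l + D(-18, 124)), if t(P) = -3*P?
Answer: √(-204 + 3*√58) ≈ 13.459*I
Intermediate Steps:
G(O) = √(-54 + O²) (G(O) = √((-4 + O²) - 50) = √(-54 + O²))
l = 3*√58 (l = √(-54 + (-3*8)²) = √(-54 + (-24)²) = √(-54 + 576) = √522 = 3*√58 ≈ 22.847)
√(l + D(-18, 124)) = √(3*√58 - 204) = √(-204 + 3*√58)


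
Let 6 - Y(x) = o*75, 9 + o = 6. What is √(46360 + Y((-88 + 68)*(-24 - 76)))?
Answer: √46591 ≈ 215.85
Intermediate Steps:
o = -3 (o = -9 + 6 = -3)
Y(x) = 231 (Y(x) = 6 - (-3)*75 = 6 - 1*(-225) = 6 + 225 = 231)
√(46360 + Y((-88 + 68)*(-24 - 76))) = √(46360 + 231) = √46591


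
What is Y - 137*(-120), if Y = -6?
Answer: 16434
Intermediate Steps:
Y - 137*(-120) = -6 - 137*(-120) = -6 + 16440 = 16434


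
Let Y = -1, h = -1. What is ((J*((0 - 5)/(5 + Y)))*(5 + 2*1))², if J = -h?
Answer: 1225/16 ≈ 76.563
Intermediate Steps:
J = 1 (J = -1*(-1) = 1)
((J*((0 - 5)/(5 + Y)))*(5 + 2*1))² = ((1*((0 - 5)/(5 - 1)))*(5 + 2*1))² = ((1*(-5/4))*(5 + 2))² = ((1*(-5*¼))*7)² = ((1*(-5/4))*7)² = (-5/4*7)² = (-35/4)² = 1225/16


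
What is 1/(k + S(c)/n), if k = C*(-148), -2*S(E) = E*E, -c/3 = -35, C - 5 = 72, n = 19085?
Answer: -7634/86999269 ≈ -8.7748e-5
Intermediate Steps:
C = 77 (C = 5 + 72 = 77)
c = 105 (c = -3*(-35) = 105)
S(E) = -E**2/2 (S(E) = -E*E/2 = -E**2/2)
k = -11396 (k = 77*(-148) = -11396)
1/(k + S(c)/n) = 1/(-11396 - 1/2*105**2/19085) = 1/(-11396 - 1/2*11025*(1/19085)) = 1/(-11396 - 11025/2*1/19085) = 1/(-11396 - 2205/7634) = 1/(-86999269/7634) = -7634/86999269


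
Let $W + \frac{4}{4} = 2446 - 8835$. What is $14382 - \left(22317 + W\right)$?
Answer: $-1545$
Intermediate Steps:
$W = -6390$ ($W = -1 + \left(2446 - 8835\right) = -1 - 6389 = -6390$)
$14382 - \left(22317 + W\right) = 14382 - 15927 = -1545$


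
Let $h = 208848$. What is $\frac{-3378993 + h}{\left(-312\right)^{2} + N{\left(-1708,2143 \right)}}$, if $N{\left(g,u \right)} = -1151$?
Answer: $- \frac{3170145}{96193} \approx -32.956$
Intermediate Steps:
$\frac{-3378993 + h}{\left(-312\right)^{2} + N{\left(-1708,2143 \right)}} = \frac{-3378993 + 208848}{\left(-312\right)^{2} - 1151} = - \frac{3170145}{97344 - 1151} = - \frac{3170145}{96193}$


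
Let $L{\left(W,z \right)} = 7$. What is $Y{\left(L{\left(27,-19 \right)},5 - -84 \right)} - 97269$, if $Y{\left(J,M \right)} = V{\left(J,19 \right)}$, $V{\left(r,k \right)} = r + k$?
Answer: $-97243$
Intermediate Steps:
$V{\left(r,k \right)} = k + r$
$Y{\left(J,M \right)} = 19 + J$
$Y{\left(L{\left(27,-19 \right)},5 - -84 \right)} - 97269 = \left(19 + 7\right) - 97269 = 26 - 97269 = -97243$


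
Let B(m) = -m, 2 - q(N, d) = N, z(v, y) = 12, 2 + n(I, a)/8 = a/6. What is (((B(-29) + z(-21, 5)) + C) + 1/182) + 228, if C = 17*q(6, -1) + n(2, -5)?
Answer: 97373/546 ≈ 178.34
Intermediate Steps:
n(I, a) = -16 + 4*a/3 (n(I, a) = -16 + 8*(a/6) = -16 + 4*a/3)
q(N, d) = 2 - N
C = -272/3 (C = 17*(2 - 1*6) + (-16 + (4/3)*(-5)) = 17*(2 - 6) + (-16 - 20/3) = 17*(-4) - 68/3 = -68 - 68/3 = -272/3 ≈ -90.667)
(((B(-29) + z(-21, 5)) + C) + 1/182) + 228 = (((-1*(-29) + 12) - 272/3) + 1/182) + 228 = (((29 + 12) - 272/3) + 1/182) + 228 = ((41 - 272/3) + 1/182) + 228 = (-149/3 + 1/182) + 228 = -27115/546 + 228 = 97373/546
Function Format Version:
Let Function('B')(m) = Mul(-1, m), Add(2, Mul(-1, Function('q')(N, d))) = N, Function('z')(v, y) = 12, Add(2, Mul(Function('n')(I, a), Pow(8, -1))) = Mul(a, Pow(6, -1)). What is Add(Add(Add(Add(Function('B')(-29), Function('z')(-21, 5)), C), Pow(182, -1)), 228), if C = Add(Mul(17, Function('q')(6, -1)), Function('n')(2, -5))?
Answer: Rational(97373, 546) ≈ 178.34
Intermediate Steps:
Function('n')(I, a) = Add(-16, Mul(Rational(4, 3), a)) (Function('n')(I, a) = Add(-16, Mul(8, Mul(a, Pow(6, -1)))) = Add(-16, Mul(8, Mul(a, Rational(1, 6)))) = Add(-16, Mul(8, Mul(Rational(1, 6), a))) = Add(-16, Mul(Rational(4, 3), a)))
Function('q')(N, d) = Add(2, Mul(-1, N))
C = Rational(-272, 3) (C = Add(Mul(17, Add(2, Mul(-1, 6))), Add(-16, Mul(Rational(4, 3), -5))) = Add(Mul(17, Add(2, -6)), Add(-16, Rational(-20, 3))) = Add(Mul(17, -4), Rational(-68, 3)) = Add(-68, Rational(-68, 3)) = Rational(-272, 3) ≈ -90.667)
Add(Add(Add(Add(Function('B')(-29), Function('z')(-21, 5)), C), Pow(182, -1)), 228) = Add(Add(Add(Add(Mul(-1, -29), 12), Rational(-272, 3)), Pow(182, -1)), 228) = Add(Add(Add(Add(29, 12), Rational(-272, 3)), Rational(1, 182)), 228) = Add(Add(Add(41, Rational(-272, 3)), Rational(1, 182)), 228) = Add(Add(Rational(-149, 3), Rational(1, 182)), 228) = Add(Rational(-27115, 546), 228) = Rational(97373, 546)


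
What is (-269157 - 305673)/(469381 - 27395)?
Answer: -287415/220993 ≈ -1.3006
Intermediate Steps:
(-269157 - 305673)/(469381 - 27395) = -574830/441986 = -574830*1/441986 = -287415/220993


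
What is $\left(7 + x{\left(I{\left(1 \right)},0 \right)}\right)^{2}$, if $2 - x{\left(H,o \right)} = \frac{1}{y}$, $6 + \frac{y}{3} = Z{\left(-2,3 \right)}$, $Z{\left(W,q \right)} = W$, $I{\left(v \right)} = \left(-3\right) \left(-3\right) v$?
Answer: $\frac{47089}{576} \approx 81.752$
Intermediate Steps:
$I{\left(v \right)} = 9 v$
$y = -24$ ($y = -18 + 3 \left(-2\right) = -18 - 6 = -24$)
$x{\left(H,o \right)} = \frac{49}{24}$ ($x{\left(H,o \right)} = 2 - \frac{1}{-24} = 2 - - \frac{1}{24} = 2 + \frac{1}{24} = \frac{49}{24}$)
$\left(7 + x{\left(I{\left(1 \right)},0 \right)}\right)^{2} = \left(7 + \frac{49}{24}\right)^{2} = \left(\frac{217}{24}\right)^{2} = \frac{47089}{576}$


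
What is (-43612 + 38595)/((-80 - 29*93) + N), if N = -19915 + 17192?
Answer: 5017/5500 ≈ 0.91218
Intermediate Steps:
N = -2723
(-43612 + 38595)/((-80 - 29*93) + N) = (-43612 + 38595)/((-80 - 29*93) - 2723) = -5017/((-80 - 2697) - 2723) = -5017/(-2777 - 2723) = -5017/(-5500) = -5017*(-1/5500) = 5017/5500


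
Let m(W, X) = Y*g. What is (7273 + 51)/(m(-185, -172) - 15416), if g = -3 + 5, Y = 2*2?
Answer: -1831/3852 ≈ -0.47534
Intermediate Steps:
Y = 4
g = 2
m(W, X) = 8 (m(W, X) = 4*2 = 8)
(7273 + 51)/(m(-185, -172) - 15416) = (7273 + 51)/(8 - 15416) = 7324/(-15408) = 7324*(-1/15408) = -1831/3852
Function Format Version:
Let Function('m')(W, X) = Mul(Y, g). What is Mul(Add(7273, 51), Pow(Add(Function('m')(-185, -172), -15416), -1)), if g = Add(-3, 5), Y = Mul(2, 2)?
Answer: Rational(-1831, 3852) ≈ -0.47534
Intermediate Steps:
Y = 4
g = 2
Function('m')(W, X) = 8 (Function('m')(W, X) = Mul(4, 2) = 8)
Mul(Add(7273, 51), Pow(Add(Function('m')(-185, -172), -15416), -1)) = Mul(Add(7273, 51), Pow(Add(8, -15416), -1)) = Mul(7324, Pow(-15408, -1)) = Mul(7324, Rational(-1, 15408)) = Rational(-1831, 3852)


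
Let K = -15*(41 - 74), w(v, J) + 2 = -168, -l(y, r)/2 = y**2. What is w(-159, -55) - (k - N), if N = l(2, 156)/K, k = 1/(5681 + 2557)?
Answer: -231098033/1359270 ≈ -170.02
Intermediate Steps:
l(y, r) = -2*y**2
w(v, J) = -170 (w(v, J) = -2 - 168 = -170)
K = 495 (K = -15*(-33) = 495)
k = 1/8238 ≈ 0.00012139
N = -8/495 (N = -2*2**2/495 = -2*4*(1/495) = -8*1/495 = -8/495 ≈ -0.016162)
w(-159, -55) - (k - N) = -170 - (1/8238 - 1*(-8/495)) = -170 - (1/8238 + 8/495) = -170 - 1*22133/1359270 = -170 - 22133/1359270 = -231098033/1359270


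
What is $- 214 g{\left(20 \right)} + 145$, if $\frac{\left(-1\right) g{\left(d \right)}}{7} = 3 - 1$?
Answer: $3141$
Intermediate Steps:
$g{\left(d \right)} = -14$ ($g{\left(d \right)} = - 7 \left(3 - 1\right) = \left(-7\right) 2 = -14$)
$- 214 g{\left(20 \right)} + 145 = \left(-214\right) \left(-14\right) + 145 = 2996 + 145 = 3141$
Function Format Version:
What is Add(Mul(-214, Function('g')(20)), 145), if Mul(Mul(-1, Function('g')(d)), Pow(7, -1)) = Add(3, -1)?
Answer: 3141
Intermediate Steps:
Function('g')(d) = -14 (Function('g')(d) = Mul(-7, Add(3, -1)) = Mul(-7, 2) = -14)
Add(Mul(-214, Function('g')(20)), 145) = Add(Mul(-214, -14), 145) = Add(2996, 145) = 3141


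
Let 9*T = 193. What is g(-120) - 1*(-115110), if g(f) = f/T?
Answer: 22215150/193 ≈ 1.1510e+5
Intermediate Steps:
T = 193/9 (T = (1/9)*193 = 193/9 ≈ 21.444)
g(f) = 9*f/193 (g(f) = f/(193/9) = f*(9/193) = 9*f/193)
g(-120) - 1*(-115110) = (9/193)*(-120) - 1*(-115110) = -1080/193 + 115110 = 22215150/193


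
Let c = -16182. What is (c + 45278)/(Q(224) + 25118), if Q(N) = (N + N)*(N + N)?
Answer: 14548/112911 ≈ 0.12884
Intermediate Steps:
Q(N) = 4*N² (Q(N) = (2*N)*(2*N) = 4*N²)
(c + 45278)/(Q(224) + 25118) = (-16182 + 45278)/(4*224² + 25118) = 29096/(4*50176 + 25118) = 29096/(200704 + 25118) = 29096/225822 = 29096*(1/225822) = 14548/112911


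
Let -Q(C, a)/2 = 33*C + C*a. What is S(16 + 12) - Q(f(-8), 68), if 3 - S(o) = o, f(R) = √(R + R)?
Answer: -25 + 808*I ≈ -25.0 + 808.0*I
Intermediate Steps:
f(R) = √2*√R (f(R) = √(2*R) = √2*√R)
Q(C, a) = -66*C - 2*C*a (Q(C, a) = -2*(33*C + C*a) = -66*C - 2*C*a)
S(o) = 3 - o
S(16 + 12) - Q(f(-8), 68) = (3 - (16 + 12)) - (-2)*√2*√(-8)*(33 + 68) = (3 - 1*28) - (-2)*√2*(2*I*√2)*101 = (3 - 28) - (-2)*4*I*101 = -25 - (-808)*I = -25 + 808*I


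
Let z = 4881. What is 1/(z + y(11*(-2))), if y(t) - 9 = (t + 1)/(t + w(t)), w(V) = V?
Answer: 44/215181 ≈ 0.00020448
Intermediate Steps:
y(t) = 9 + (1 + t)/(2*t) (y(t) = 9 + (t + 1)/(t + t) = 9 + (1 + t)/((2*t)) = 9 + (1 + t)*(1/(2*t)) = 9 + (1 + t)/(2*t))
1/(z + y(11*(-2))) = 1/(4881 + (1 + 19*(11*(-2)))/(2*((11*(-2))))) = 1/(4881 + (½)*(1 + 19*(-22))/(-22)) = 1/(4881 + (½)*(-1/22)*(1 - 418)) = 1/(4881 + (½)*(-1/22)*(-417)) = 1/(4881 + 417/44) = 1/(215181/44) = 44/215181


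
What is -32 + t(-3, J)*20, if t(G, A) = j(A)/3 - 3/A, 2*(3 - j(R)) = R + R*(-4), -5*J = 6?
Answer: 26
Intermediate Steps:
J = -6/5 (J = -⅕*6 = -6/5 ≈ -1.2000)
j(R) = 3 + 3*R/2 (j(R) = 3 - (R + R*(-4))/2 = 3 - (R - 4*R)/2 = 3 - (-3)*R/2 = 3 + 3*R/2)
t(G, A) = 1 + A/2 - 3/A (t(G, A) = (3 + 3*A/2)/3 - 3/A = (3 + 3*A/2)*(⅓) - 3/A = (1 + A/2) - 3/A = 1 + A/2 - 3/A)
-32 + t(-3, J)*20 = -32 + (1 + (½)*(-6/5) - 3/(-6/5))*20 = -32 + (1 - ⅗ - 3*(-⅚))*20 = -32 + (1 - ⅗ + 5/2)*20 = -32 + (29/10)*20 = -32 + 58 = 26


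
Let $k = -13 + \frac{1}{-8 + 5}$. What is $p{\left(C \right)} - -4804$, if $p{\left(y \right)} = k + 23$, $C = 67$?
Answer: $\frac{14441}{3} \approx 4813.7$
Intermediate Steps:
$k = - \frac{40}{3}$ ($k = -13 + \frac{1}{-3} = -13 - \frac{1}{3} = - \frac{40}{3} \approx -13.333$)
$p{\left(y \right)} = \frac{29}{3}$ ($p{\left(y \right)} = - \frac{40}{3} + 23 = \frac{29}{3}$)
$p{\left(C \right)} - -4804 = \frac{29}{3} - -4804 = \frac{29}{3} + 4804 = \frac{14441}{3}$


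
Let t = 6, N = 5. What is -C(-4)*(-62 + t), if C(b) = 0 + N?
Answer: 280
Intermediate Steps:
C(b) = 5 (C(b) = 0 + 5 = 5)
-C(-4)*(-62 + t) = -5*(-62 + 6) = -5*(-56) = -1*(-280) = 280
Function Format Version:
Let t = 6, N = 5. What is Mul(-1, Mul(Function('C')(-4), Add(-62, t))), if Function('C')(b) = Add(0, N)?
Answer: 280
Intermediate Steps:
Function('C')(b) = 5 (Function('C')(b) = Add(0, 5) = 5)
Mul(-1, Mul(Function('C')(-4), Add(-62, t))) = Mul(-1, Mul(5, Add(-62, 6))) = Mul(-1, Mul(5, -56)) = Mul(-1, -280) = 280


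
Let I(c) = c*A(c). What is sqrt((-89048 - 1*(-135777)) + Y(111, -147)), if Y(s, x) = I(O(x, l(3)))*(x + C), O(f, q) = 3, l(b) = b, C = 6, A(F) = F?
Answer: 2*sqrt(11365) ≈ 213.21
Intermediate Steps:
I(c) = c**2 (I(c) = c*c = c**2)
Y(s, x) = 54 + 9*x (Y(s, x) = 3**2*(x + 6) = 9*(6 + x) = 54 + 9*x)
sqrt((-89048 - 1*(-135777)) + Y(111, -147)) = sqrt((-89048 - 1*(-135777)) + (54 + 9*(-147))) = sqrt((-89048 + 135777) + (54 - 1323)) = sqrt(46729 - 1269) = sqrt(45460) = 2*sqrt(11365)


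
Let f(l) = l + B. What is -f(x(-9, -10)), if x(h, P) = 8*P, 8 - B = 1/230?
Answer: 16561/230 ≈ 72.004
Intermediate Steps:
B = 1839/230 (B = 8 - 1/230 = 1839/230 ≈ 7.9957)
f(l) = 1839/230 + l (f(l) = l + 1839/230 = 1839/230 + l)
-f(x(-9, -10)) = -(1839/230 + 8*(-10)) = -(1839/230 - 80) = -1*(-16561/230) = 16561/230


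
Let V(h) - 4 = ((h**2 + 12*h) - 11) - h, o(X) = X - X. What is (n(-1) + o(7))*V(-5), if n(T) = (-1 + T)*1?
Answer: 74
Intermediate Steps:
o(X) = 0
V(h) = -7 + h**2 + 11*h (V(h) = 4 + (((h**2 + 12*h) - 11) - h) = 4 + ((-11 + h**2 + 12*h) - h) = 4 + (-11 + h**2 + 11*h) = -7 + h**2 + 11*h)
n(T) = -1 + T
(n(-1) + o(7))*V(-5) = ((-1 - 1) + 0)*(-7 + (-5)**2 + 11*(-5)) = (-2 + 0)*(-7 + 25 - 55) = -2*(-37) = 74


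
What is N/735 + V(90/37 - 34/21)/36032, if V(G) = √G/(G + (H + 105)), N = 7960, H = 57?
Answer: 1592/147 + √122766/2279132096 ≈ 10.830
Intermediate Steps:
V(G) = √G/(162 + G) (V(G) = √G/(G + (57 + 105)) = √G/(G + 162) = √G/(162 + G))
N/735 + V(90/37 - 34/21)/36032 = 7960/735 + (√(90/37 - 34/21)/(162 + (90/37 - 34/21)))/36032 = 7960*(1/735) + (√(90*(1/37) - 34*1/21)/(162 + (90*(1/37) - 34*1/21)))*(1/36032) = 1592/147 + (√(90/37 - 34/21)/(162 + (90/37 - 34/21)))*(1/36032) = 1592/147 + (√(632/777)/(162 + 632/777))*(1/36032) = 1592/147 + ((2*√122766/777)/(126506/777))*(1/36032) = 1592/147 + ((2*√122766/777)*(777/126506))*(1/36032) = 1592/147 + (√122766/63253)*(1/36032) = 1592/147 + √122766/2279132096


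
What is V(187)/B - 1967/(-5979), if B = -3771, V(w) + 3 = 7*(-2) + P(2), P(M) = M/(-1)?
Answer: 2510386/7515603 ≈ 0.33402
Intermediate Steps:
P(M) = -M (P(M) = M*(-1) = -M)
V(w) = -19 (V(w) = -3 + (7*(-2) - 1*2) = -3 + (-14 - 2) = -3 - 16 = -19)
V(187)/B - 1967/(-5979) = -19/(-3771) - 1967/(-5979) = -19*(-1/3771) - 1967*(-1/5979) = 19/3771 + 1967/5979 = 2510386/7515603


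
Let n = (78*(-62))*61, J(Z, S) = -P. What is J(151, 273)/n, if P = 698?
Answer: 349/147498 ≈ 0.0023661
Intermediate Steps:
J(Z, S) = -698 (J(Z, S) = -1*698 = -698)
n = -294996 (n = -4836*61 = -294996)
J(151, 273)/n = -698/(-294996) = -698*(-1/294996) = 349/147498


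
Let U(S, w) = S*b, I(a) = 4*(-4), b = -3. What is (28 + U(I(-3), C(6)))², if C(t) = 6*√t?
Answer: 5776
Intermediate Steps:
I(a) = -16
U(S, w) = -3*S (U(S, w) = S*(-3) = -3*S)
(28 + U(I(-3), C(6)))² = (28 - 3*(-16))² = (28 + 48)² = 76² = 5776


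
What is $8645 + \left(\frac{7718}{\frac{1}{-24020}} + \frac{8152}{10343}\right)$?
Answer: $- \frac{1917361698093}{10343} \approx -1.8538 \cdot 10^{8}$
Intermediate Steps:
$8645 + \left(\frac{7718}{\frac{1}{-24020}} + \frac{8152}{10343}\right) = 8645 + \left(\frac{7718}{- \frac{1}{24020}} + 8152 \cdot \frac{1}{10343}\right) = 8645 + \left(7718 \left(-24020\right) + \frac{8152}{10343}\right) = 8645 + \left(-185386360 + \frac{8152}{10343}\right) = 8645 - \frac{1917451113328}{10343} = - \frac{1917361698093}{10343}$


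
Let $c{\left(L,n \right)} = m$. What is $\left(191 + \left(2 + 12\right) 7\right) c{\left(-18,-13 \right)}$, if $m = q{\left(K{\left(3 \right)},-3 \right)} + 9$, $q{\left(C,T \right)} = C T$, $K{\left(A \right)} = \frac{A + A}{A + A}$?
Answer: $1734$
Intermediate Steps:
$K{\left(A \right)} = 1$ ($K{\left(A \right)} = \frac{2 A}{2 A} = 2 A \frac{1}{2 A} = 1$)
$m = 6$ ($m = 1 \left(-3\right) + 9 = -3 + 9 = 6$)
$c{\left(L,n \right)} = 6$
$\left(191 + \left(2 + 12\right) 7\right) c{\left(-18,-13 \right)} = \left(191 + \left(2 + 12\right) 7\right) 6 = \left(191 + 14 \cdot 7\right) 6 = \left(191 + 98\right) 6 = 289 \cdot 6 = 1734$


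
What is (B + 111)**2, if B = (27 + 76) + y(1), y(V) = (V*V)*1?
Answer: 46225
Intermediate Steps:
y(V) = V**2 (y(V) = V**2*1 = V**2)
B = 104 (B = (27 + 76) + 1**2 = 103 + 1 = 104)
(B + 111)**2 = (104 + 111)**2 = 215**2 = 46225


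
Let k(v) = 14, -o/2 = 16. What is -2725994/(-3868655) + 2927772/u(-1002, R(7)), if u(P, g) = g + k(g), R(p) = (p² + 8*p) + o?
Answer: 3775592316046/112190995 ≈ 33653.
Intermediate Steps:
o = -32 (o = -2*16 = -32)
R(p) = -32 + p² + 8*p (R(p) = (p² + 8*p) - 32 = -32 + p² + 8*p)
u(P, g) = 14 + g (u(P, g) = g + 14 = 14 + g)
-2725994/(-3868655) + 2927772/u(-1002, R(7)) = -2725994/(-3868655) + 2927772/(14 + (-32 + 7² + 8*7)) = -2725994*(-1/3868655) + 2927772/(14 + (-32 + 49 + 56)) = 2725994/3868655 + 2927772/(14 + 73) = 2725994/3868655 + 2927772/87 = 2725994/3868655 + 2927772*(1/87) = 2725994/3868655 + 975924/29 = 3775592316046/112190995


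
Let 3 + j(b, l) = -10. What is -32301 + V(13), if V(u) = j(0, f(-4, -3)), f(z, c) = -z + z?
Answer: -32314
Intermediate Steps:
f(z, c) = 0
j(b, l) = -13 (j(b, l) = -3 - 10 = -13)
V(u) = -13
-32301 + V(13) = -32301 - 13 = -32314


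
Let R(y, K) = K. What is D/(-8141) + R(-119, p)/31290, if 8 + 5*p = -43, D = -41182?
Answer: 306786129/60650450 ≈ 5.0583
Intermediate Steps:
p = -51/5 (p = -8/5 + (1/5)*(-43) = -8/5 - 43/5 = -51/5 ≈ -10.200)
D/(-8141) + R(-119, p)/31290 = -41182/(-8141) - 51/5/31290 = -41182*(-1/8141) - 51/5*1/31290 = 41182/8141 - 17/52150 = 306786129/60650450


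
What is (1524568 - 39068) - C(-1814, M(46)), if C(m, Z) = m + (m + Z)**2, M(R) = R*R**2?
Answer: -9122965170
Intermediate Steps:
M(R) = R**3
C(m, Z) = m + (Z + m)**2
(1524568 - 39068) - C(-1814, M(46)) = (1524568 - 39068) - (-1814 + (46**3 - 1814)**2) = 1485500 - (-1814 + (97336 - 1814)**2) = 1485500 - (-1814 + 95522**2) = 1485500 - (-1814 + 9124452484) = 1485500 - 1*9124450670 = 1485500 - 9124450670 = -9122965170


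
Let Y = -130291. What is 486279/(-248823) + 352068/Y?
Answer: -16773377017/3602155277 ≈ -4.6565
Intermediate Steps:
486279/(-248823) + 352068/Y = 486279/(-248823) + 352068/(-130291) = 486279*(-1/248823) + 352068*(-1/130291) = -54031/27647 - 352068/130291 = -16773377017/3602155277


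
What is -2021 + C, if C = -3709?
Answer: -5730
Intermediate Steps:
-2021 + C = -2021 - 3709 = -5730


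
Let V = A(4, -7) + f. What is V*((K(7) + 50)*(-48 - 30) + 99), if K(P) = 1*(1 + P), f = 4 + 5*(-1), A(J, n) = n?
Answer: 35400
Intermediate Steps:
f = -1 (f = 4 - 5 = -1)
K(P) = 1 + P
V = -8 (V = -7 - 1 = -8)
V*((K(7) + 50)*(-48 - 30) + 99) = -8*(((1 + 7) + 50)*(-48 - 30) + 99) = -8*((8 + 50)*(-78) + 99) = -8*(58*(-78) + 99) = -8*(-4524 + 99) = -8*(-4425) = 35400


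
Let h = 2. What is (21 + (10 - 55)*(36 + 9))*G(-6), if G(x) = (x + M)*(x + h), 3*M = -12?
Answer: -80160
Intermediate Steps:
M = -4 (M = (⅓)*(-12) = -4)
G(x) = (-4 + x)*(2 + x) (G(x) = (x - 4)*(x + 2) = (-4 + x)*(2 + x))
(21 + (10 - 55)*(36 + 9))*G(-6) = (21 + (10 - 55)*(36 + 9))*(-8 + (-6)² - 2*(-6)) = (21 - 45*45)*(-8 + 36 + 12) = (21 - 2025)*40 = -2004*40 = -80160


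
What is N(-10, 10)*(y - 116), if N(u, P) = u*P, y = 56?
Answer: 6000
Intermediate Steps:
N(u, P) = P*u
N(-10, 10)*(y - 116) = (10*(-10))*(56 - 116) = -100*(-60) = 6000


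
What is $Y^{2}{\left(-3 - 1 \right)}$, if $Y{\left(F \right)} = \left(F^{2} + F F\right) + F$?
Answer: $784$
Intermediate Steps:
$Y{\left(F \right)} = F + 2 F^{2}$ ($Y{\left(F \right)} = \left(F^{2} + F^{2}\right) + F = 2 F^{2} + F = F + 2 F^{2}$)
$Y^{2}{\left(-3 - 1 \right)} = \left(\left(-3 - 1\right) \left(1 + 2 \left(-3 - 1\right)\right)\right)^{2} = \left(- 4 \left(1 + 2 \left(-4\right)\right)\right)^{2} = \left(- 4 \left(1 - 8\right)\right)^{2} = \left(\left(-4\right) \left(-7\right)\right)^{2} = 28^{2} = 784$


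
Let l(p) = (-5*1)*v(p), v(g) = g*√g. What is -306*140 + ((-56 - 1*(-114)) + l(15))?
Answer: -42782 - 75*√15 ≈ -43073.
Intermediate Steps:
v(g) = g^(3/2)
l(p) = -5*p^(3/2) (l(p) = (-5*1)*p^(3/2) = -5*p^(3/2))
-306*140 + ((-56 - 1*(-114)) + l(15)) = -306*140 + ((-56 - 1*(-114)) - 75*√15) = -42840 + ((-56 + 114) - 75*√15) = -42840 + (58 - 75*√15) = -42782 - 75*√15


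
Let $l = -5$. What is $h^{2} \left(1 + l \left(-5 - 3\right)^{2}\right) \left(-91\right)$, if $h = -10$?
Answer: $2902900$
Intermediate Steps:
$h^{2} \left(1 + l \left(-5 - 3\right)^{2}\right) \left(-91\right) = \left(-10\right)^{2} \left(1 - 5 \left(-5 - 3\right)^{2}\right) \left(-91\right) = 100 \left(1 - 5 \left(-8\right)^{2}\right) \left(-91\right) = 100 \left(1 - 320\right) \left(-91\right) = 100 \left(-319\right) \left(-91\right) = \left(-31900\right) \left(-91\right) = 2902900$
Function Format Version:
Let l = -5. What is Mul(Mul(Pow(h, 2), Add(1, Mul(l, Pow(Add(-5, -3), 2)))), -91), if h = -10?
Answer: 2902900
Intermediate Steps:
Mul(Mul(Pow(h, 2), Add(1, Mul(l, Pow(Add(-5, -3), 2)))), -91) = Mul(Mul(Pow(-10, 2), Add(1, Mul(-5, Pow(Add(-5, -3), 2)))), -91) = Mul(Mul(100, Add(1, Mul(-5, Pow(-8, 2)))), -91) = Mul(Mul(100, Add(1, Mul(-5, 64))), -91) = Mul(Mul(100, Add(1, -320)), -91) = Mul(Mul(100, -319), -91) = Mul(-31900, -91) = 2902900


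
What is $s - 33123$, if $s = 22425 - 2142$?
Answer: $-12840$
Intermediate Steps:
$s = 20283$
$s - 33123 = 20283 - 33123 = -12840$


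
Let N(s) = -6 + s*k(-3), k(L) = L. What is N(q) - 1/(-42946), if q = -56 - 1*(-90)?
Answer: -4638167/42946 ≈ -108.00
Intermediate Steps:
q = 34 (q = -56 + 90 = 34)
N(s) = -6 - 3*s (N(s) = -6 + s*(-3) = -6 - 3*s)
N(q) - 1/(-42946) = (-6 - 3*34) - 1/(-42946) = (-6 - 102) - 1*(-1/42946) = -108 + 1/42946 = -4638167/42946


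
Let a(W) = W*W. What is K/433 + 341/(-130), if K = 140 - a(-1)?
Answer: -129583/56290 ≈ -2.3021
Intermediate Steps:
a(W) = W**2
K = 139 (K = 140 - 1*(-1)**2 = 140 - 1*1 = 140 - 1 = 139)
K/433 + 341/(-130) = 139/433 + 341/(-130) = 139*(1/433) + 341*(-1/130) = 139/433 - 341/130 = -129583/56290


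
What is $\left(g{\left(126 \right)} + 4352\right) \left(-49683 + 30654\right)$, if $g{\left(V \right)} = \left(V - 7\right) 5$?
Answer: $-94136463$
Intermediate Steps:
$g{\left(V \right)} = -35 + 5 V$ ($g{\left(V \right)} = \left(-7 + V\right) 5 = -35 + 5 V$)
$\left(g{\left(126 \right)} + 4352\right) \left(-49683 + 30654\right) = \left(\left(-35 + 5 \cdot 126\right) + 4352\right) \left(-49683 + 30654\right) = \left(\left(-35 + 630\right) + 4352\right) \left(-19029\right) = \left(595 + 4352\right) \left(-19029\right) = 4947 \left(-19029\right) = -94136463$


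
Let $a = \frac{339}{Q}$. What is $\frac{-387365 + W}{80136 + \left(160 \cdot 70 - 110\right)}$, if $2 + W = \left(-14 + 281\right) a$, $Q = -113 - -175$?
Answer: $- \frac{23926241}{5656012} \approx -4.2302$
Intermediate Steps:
$Q = 62$ ($Q = -113 + 175 = 62$)
$a = \frac{339}{62} \approx 5.4677$
$W = \frac{90389}{62}$ ($W = -2 + \left(-14 + 281\right) \frac{339}{62} = -2 + 267 \cdot \frac{339}{62} = -2 + \frac{90513}{62} = \frac{90389}{62} \approx 1457.9$)
$\frac{-387365 + W}{80136 + \left(160 \cdot 70 - 110\right)} = \frac{-387365 + \frac{90389}{62}}{80136 + \left(160 \cdot 70 - 110\right)} = - \frac{23926241}{62 \left(80136 + \left(11200 - 110\right)\right)} = - \frac{23926241}{62 \left(80136 + 11090\right)} = - \frac{23926241}{62 \cdot 91226} = \left(- \frac{23926241}{62}\right) \frac{1}{91226} = - \frac{23926241}{5656012}$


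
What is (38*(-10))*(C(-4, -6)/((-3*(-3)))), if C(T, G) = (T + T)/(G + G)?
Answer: -760/27 ≈ -28.148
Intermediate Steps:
C(T, G) = T/G (C(T, G) = (2*T)/((2*G)) = (2*T)*(1/(2*G)) = T/G)
(38*(-10))*(C(-4, -6)/((-3*(-3)))) = (38*(-10))*((-4/(-6))/((-3*(-3)))) = -380*(-4*(-1/6))/9 = -760/(3*9) = -380*2/27 = -760/27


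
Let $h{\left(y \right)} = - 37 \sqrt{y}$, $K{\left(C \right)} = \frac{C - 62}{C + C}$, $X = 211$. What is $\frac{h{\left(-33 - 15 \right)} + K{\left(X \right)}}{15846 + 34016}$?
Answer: $\frac{149}{21041764} - \frac{74 i \sqrt{3}}{24931} \approx 7.0812 \cdot 10^{-6} - 0.0051411 i$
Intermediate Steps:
$K{\left(C \right)} = \frac{-62 + C}{2 C}$
$\frac{h{\left(-33 - 15 \right)} + K{\left(X \right)}}{15846 + 34016} = \frac{- 37 \sqrt{-33 - 15} + \frac{-62 + 211}{2 \cdot 211}}{15846 + 34016} = \frac{- 37 \sqrt{-48} + \frac{1}{2} \cdot \frac{1}{211} \cdot 149}{49862} = \left(- 37 \cdot 4 i \sqrt{3} + \frac{149}{422}\right) \frac{1}{49862} = \left(- 148 i \sqrt{3} + \frac{149}{422}\right) \frac{1}{49862} = \left(\frac{149}{422} - 148 i \sqrt{3}\right) \frac{1}{49862} = \frac{149}{21041764} - \frac{74 i \sqrt{3}}{24931}$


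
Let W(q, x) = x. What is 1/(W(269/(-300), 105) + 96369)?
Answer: 1/96474 ≈ 1.0365e-5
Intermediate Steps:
1/(W(269/(-300), 105) + 96369) = 1/(105 + 96369) = 1/96474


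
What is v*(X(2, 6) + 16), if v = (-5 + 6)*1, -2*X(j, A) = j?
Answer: 15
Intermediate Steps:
X(j, A) = -j/2
v = 1 (v = 1*1 = 1)
v*(X(2, 6) + 16) = 1*(-½*2 + 16) = 1*(-1 + 16) = 1*15 = 15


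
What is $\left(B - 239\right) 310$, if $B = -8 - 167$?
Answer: $-128340$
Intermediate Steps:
$B = -175$
$\left(B - 239\right) 310 = \left(-175 - 239\right) 310 = \left(-414\right) 310 = -128340$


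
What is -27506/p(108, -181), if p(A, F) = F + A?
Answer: 27506/73 ≈ 376.79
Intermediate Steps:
p(A, F) = A + F
-27506/p(108, -181) = -27506/(108 - 181) = -27506/(-73) = -27506*(-1/73) = 27506/73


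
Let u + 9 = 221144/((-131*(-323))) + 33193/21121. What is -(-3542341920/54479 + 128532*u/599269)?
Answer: 34823675949545238528/535562434309837 ≈ 65023.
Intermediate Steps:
u = -1967958024/893692873 (u = -9 + (221144/((-131*(-323))) + 33193/21121) = -9 + (221144/42313 + 33193*(1/21121)) = -9 + (221144*(1/42313) + 33193/21121) = -9 + (221144/42313 + 33193/21121) = -9 + 6075277833/893692873 = -1967958024/893692873 ≈ -2.2021)
-(-3542341920/54479 + 128532*u/599269) = -128532/((-599269/(303160 - 1*(-1967958024/893692873)))) = -128532/((-599269/(303160 + 1967958024/893692873))) = -128532/((-599269/270933899336704/893692873)) = -128532/((-599269*893692873/270933899336704)) = -128532/(-535562434309837/270933899336704) = -128532*(-270933899336704/535562434309837) = 34823675949545238528/535562434309837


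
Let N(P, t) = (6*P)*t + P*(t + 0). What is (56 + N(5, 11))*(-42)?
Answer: -18522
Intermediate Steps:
N(P, t) = 7*P*t (N(P, t) = 6*P*t + P*t = 7*P*t)
(56 + N(5, 11))*(-42) = (56 + 7*5*11)*(-42) = (56 + 385)*(-42) = 441*(-42) = -18522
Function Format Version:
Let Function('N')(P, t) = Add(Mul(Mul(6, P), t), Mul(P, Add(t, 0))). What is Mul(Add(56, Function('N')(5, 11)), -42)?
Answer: -18522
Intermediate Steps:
Function('N')(P, t) = Mul(7, P, t) (Function('N')(P, t) = Add(Mul(6, P, t), Mul(P, t)) = Mul(7, P, t))
Mul(Add(56, Function('N')(5, 11)), -42) = Mul(Add(56, Mul(7, 5, 11)), -42) = Mul(Add(56, 385), -42) = Mul(441, -42) = -18522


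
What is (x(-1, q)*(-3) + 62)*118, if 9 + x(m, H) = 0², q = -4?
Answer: 10502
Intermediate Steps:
x(m, H) = -9 (x(m, H) = -9 + 0² = -9 + 0 = -9)
(x(-1, q)*(-3) + 62)*118 = (-9*(-3) + 62)*118 = (27 + 62)*118 = 89*118 = 10502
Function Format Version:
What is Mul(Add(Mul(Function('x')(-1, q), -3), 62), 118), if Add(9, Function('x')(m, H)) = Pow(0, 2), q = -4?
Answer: 10502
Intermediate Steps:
Function('x')(m, H) = -9 (Function('x')(m, H) = Add(-9, Pow(0, 2)) = Add(-9, 0) = -9)
Mul(Add(Mul(Function('x')(-1, q), -3), 62), 118) = Mul(Add(Mul(-9, -3), 62), 118) = Mul(Add(27, 62), 118) = Mul(89, 118) = 10502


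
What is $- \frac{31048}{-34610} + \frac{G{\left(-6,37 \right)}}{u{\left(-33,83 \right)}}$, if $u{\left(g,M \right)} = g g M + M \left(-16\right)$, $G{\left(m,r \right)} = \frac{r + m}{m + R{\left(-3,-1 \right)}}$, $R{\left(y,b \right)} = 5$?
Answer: $\frac{1382015461}{1541165995} \approx 0.89673$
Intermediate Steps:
$G{\left(m,r \right)} = \frac{m + r}{5 + m}$ ($G{\left(m,r \right)} = \frac{r + m}{m + 5} = \frac{m + r}{5 + m}$)
$u{\left(g,M \right)} = - 16 M + M g^{2}$ ($u{\left(g,M \right)} = g^{2} M - 16 M = M g^{2} - 16 M = - 16 M + M g^{2}$)
$- \frac{31048}{-34610} + \frac{G{\left(-6,37 \right)}}{u{\left(-33,83 \right)}} = - \frac{31048}{-34610} + \frac{\frac{1}{5 - 6} \left(-6 + 37\right)}{83 \left(-16 + \left(-33\right)^{2}\right)} = \left(-31048\right) \left(- \frac{1}{34610}\right) + \frac{\frac{1}{-1} \cdot 31}{83 \left(-16 + 1089\right)} = \frac{15524}{17305} + \frac{\left(-1\right) 31}{83 \cdot 1073} = \frac{15524}{17305} - \frac{31}{89059} = \frac{1382015461}{1541165995}$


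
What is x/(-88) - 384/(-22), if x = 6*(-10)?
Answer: 399/22 ≈ 18.136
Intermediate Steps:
x = -60
x/(-88) - 384/(-22) = -60/(-88) - 384/(-22) = -60*(-1/88) - 384*(-1/22) = 15/22 + 192/11 = 399/22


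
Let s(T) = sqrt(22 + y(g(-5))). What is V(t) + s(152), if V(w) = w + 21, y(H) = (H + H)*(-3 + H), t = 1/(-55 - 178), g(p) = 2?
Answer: 4892/233 + 3*sqrt(2) ≈ 25.238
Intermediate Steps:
t = -1/233 (t = 1/(-233) = -1/233 ≈ -0.0042918)
y(H) = 2*H*(-3 + H) (y(H) = (2*H)*(-3 + H) = 2*H*(-3 + H))
V(w) = 21 + w
s(T) = 3*sqrt(2) (s(T) = sqrt(22 + 2*2*(-3 + 2)) = sqrt(22 + 2*2*(-1)) = sqrt(22 - 4) = sqrt(18) = 3*sqrt(2))
V(t) + s(152) = (21 - 1/233) + 3*sqrt(2) = 4892/233 + 3*sqrt(2)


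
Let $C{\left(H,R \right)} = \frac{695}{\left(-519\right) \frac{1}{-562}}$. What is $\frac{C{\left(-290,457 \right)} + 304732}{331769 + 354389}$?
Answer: $\frac{7206659}{16187091} \approx 0.44521$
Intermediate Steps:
$C{\left(H,R \right)} = \frac{390590}{519}$ ($C{\left(H,R \right)} = \frac{695}{\left(-519\right) \left(- \frac{1}{562}\right)} = \frac{695}{\frac{519}{562}} = 695 \cdot \frac{562}{519} = \frac{390590}{519}$)
$\frac{C{\left(-290,457 \right)} + 304732}{331769 + 354389} = \frac{\frac{390590}{519} + 304732}{331769 + 354389} = \frac{158546498}{519 \cdot 686158} = \frac{158546498}{519} \cdot \frac{1}{686158} = \frac{7206659}{16187091}$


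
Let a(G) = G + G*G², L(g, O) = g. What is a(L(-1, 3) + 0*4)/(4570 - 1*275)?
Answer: -2/4295 ≈ -0.00046566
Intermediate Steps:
a(G) = G + G³
a(L(-1, 3) + 0*4)/(4570 - 1*275) = ((-1 + 0*4) + (-1 + 0*4)³)/(4570 - 1*275) = ((-1 + 0) + (-1 + 0)³)/(4570 - 275) = (-1 + (-1)³)/4295 = (-1 - 1)*(1/4295) = -2*1/4295 = -2/4295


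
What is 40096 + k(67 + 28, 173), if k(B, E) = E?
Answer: 40269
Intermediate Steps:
40096 + k(67 + 28, 173) = 40096 + 173 = 40269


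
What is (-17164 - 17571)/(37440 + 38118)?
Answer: -34735/75558 ≈ -0.45971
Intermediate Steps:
(-17164 - 17571)/(37440 + 38118) = -34735/75558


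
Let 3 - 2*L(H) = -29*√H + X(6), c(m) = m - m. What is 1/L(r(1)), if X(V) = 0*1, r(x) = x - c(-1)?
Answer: 1/16 ≈ 0.062500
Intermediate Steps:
c(m) = 0
r(x) = x (r(x) = x - 1*0 = x + 0 = x)
X(V) = 0
L(H) = 3/2 + 29*√H/2 (L(H) = 3/2 - (-29*√H + 0)/2 = 3/2 - (-29)*√H/2 = 3/2 + 29*√H/2)
1/L(r(1)) = 1/(3/2 + 29*√1/2) = 1/(3/2 + (29/2)*1) = 1/(3/2 + 29/2) = 1/16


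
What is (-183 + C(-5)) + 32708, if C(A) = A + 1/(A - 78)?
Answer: 2699159/83 ≈ 32520.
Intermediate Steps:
C(A) = A + 1/(-78 + A)
(-183 + C(-5)) + 32708 = (-183 + (1 + (-5)² - 78*(-5))/(-78 - 5)) + 32708 = (-183 + (1 + 25 + 390)/(-83)) + 32708 = (-183 - 1/83*416) + 32708 = (-183 - 416/83) + 32708 = -15605/83 + 32708 = 2699159/83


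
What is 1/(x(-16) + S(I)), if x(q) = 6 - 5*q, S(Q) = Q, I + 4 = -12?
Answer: 1/70 ≈ 0.014286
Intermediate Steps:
I = -16 (I = -4 - 12 = -16)
1/(x(-16) + S(I)) = 1/((6 - 5*(-16)) - 16) = 1/((6 + 80) - 16) = 1/(86 - 16) = 1/70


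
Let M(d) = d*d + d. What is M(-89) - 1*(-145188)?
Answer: 153020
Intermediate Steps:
M(d) = d + d² (M(d) = d² + d = d + d²)
M(-89) - 1*(-145188) = -89*(1 - 89) - 1*(-145188) = -89*(-88) + 145188 = 7832 + 145188 = 153020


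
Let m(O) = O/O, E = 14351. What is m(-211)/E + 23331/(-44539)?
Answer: -30434422/58107199 ≈ -0.52376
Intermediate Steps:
m(O) = 1
m(-211)/E + 23331/(-44539) = 1/14351 + 23331/(-44539) = 1*(1/14351) + 23331*(-1/44539) = 1/14351 - 2121/4049 = -30434422/58107199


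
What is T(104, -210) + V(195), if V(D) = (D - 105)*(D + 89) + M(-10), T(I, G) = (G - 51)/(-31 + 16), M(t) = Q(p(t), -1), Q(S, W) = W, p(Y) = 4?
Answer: 127882/5 ≈ 25576.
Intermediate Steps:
M(t) = -1
T(I, G) = 17/5 - G/15 (T(I, G) = (-51 + G)/(-15) = (-51 + G)*(-1/15) = 17/5 - G/15)
V(D) = -1 + (-105 + D)*(89 + D) (V(D) = (D - 105)*(D + 89) - 1 = (-105 + D)*(89 + D) - 1 = -1 + (-105 + D)*(89 + D))
T(104, -210) + V(195) = (17/5 - 1/15*(-210)) + (-9346 + 195**2 - 16*195) = (17/5 + 14) + (-9346 + 38025 - 3120) = 87/5 + 25559 = 127882/5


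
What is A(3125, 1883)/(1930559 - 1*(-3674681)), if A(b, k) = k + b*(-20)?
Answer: -60617/5605240 ≈ -0.010814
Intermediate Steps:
A(b, k) = k - 20*b
A(3125, 1883)/(1930559 - 1*(-3674681)) = (1883 - 20*3125)/(1930559 - 1*(-3674681)) = (1883 - 62500)/(1930559 + 3674681) = -60617/5605240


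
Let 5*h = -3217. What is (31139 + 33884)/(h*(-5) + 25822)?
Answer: 65023/29039 ≈ 2.2392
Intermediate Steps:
h = -3217/5 (h = (⅕)*(-3217) = -3217/5 ≈ -643.40)
(31139 + 33884)/(h*(-5) + 25822) = (31139 + 33884)/(-3217/5*(-5) + 25822) = 65023/(3217 + 25822) = 65023/29039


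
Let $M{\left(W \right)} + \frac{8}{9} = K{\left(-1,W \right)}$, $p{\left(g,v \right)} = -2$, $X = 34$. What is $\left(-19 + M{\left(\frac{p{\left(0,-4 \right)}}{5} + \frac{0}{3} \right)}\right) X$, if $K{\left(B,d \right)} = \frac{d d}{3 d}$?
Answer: $- \frac{30634}{45} \approx -680.76$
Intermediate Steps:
$K{\left(B,d \right)} = \frac{d}{3}$ ($K{\left(B,d \right)} = d^{2} \frac{1}{3 d} = \frac{d}{3}$)
$M{\left(W \right)} = - \frac{8}{9} + \frac{W}{3}$
$\left(-19 + M{\left(\frac{p{\left(0,-4 \right)}}{5} + \frac{0}{3} \right)}\right) X = \left(-19 - \left(\frac{8}{9} - \frac{- \frac{2}{5} + \frac{0}{3}}{3}\right)\right) 34 = \left(-19 - \left(\frac{8}{9} - \frac{\left(-2\right) \frac{1}{5} + 0 \cdot \frac{1}{3}}{3}\right)\right) 34 = \left(-19 - \left(\frac{8}{9} - \frac{- \frac{2}{5} + 0}{3}\right)\right) 34 = \left(-19 + \left(- \frac{8}{9} + \frac{1}{3} \left(- \frac{2}{5}\right)\right)\right) 34 = \left(-19 - \frac{46}{45}\right) 34 = \left(- \frac{901}{45}\right) 34 = - \frac{30634}{45}$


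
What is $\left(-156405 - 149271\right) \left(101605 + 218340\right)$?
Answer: $-97799507820$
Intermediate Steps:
$\left(-156405 - 149271\right) \left(101605 + 218340\right) = \left(-305676\right) 319945 = -97799507820$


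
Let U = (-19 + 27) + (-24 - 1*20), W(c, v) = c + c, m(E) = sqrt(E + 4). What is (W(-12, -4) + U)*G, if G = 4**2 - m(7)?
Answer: -960 + 60*sqrt(11) ≈ -761.00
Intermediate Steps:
m(E) = sqrt(4 + E)
W(c, v) = 2*c
U = -36 (U = 8 + (-24 - 20) = 8 - 44 = -36)
G = 16 - sqrt(11) (G = 4**2 - sqrt(4 + 7) = 16 - sqrt(11) ≈ 12.683)
(W(-12, -4) + U)*G = (2*(-12) - 36)*(16 - sqrt(11)) = (-24 - 36)*(16 - sqrt(11)) = -60*(16 - sqrt(11)) = -960 + 60*sqrt(11)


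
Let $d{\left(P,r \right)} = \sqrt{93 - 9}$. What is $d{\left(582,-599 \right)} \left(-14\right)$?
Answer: $- 28 \sqrt{21} \approx -128.31$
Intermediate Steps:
$d{\left(P,r \right)} = 2 \sqrt{21}$ ($d{\left(P,r \right)} = \sqrt{84} = 2 \sqrt{21}$)
$d{\left(582,-599 \right)} \left(-14\right) = 2 \sqrt{21} \left(-14\right) = - 28 \sqrt{21}$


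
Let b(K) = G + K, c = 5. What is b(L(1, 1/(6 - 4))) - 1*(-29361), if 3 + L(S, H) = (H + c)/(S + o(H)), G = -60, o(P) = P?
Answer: 87905/3 ≈ 29302.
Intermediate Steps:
L(S, H) = -3 + (5 + H)/(H + S) (L(S, H) = -3 + (H + 5)/(S + H) = -3 + (5 + H)/(H + S))
b(K) = -60 + K
b(L(1, 1/(6 - 4))) - 1*(-29361) = (-60 + (5 - 3*1 - 2/(6 - 4))/(1/(6 - 4) + 1)) - 1*(-29361) = (-60 + (5 - 3 - 2/2)/(1/2 + 1)) + 29361 = (-60 + (5 - 3 - 2*½)/(½ + 1)) + 29361 = (-60 + (5 - 3 - 1)/(3/2)) + 29361 = (-60 + (⅔)*1) + 29361 = (-60 + ⅔) + 29361 = -178/3 + 29361 = 87905/3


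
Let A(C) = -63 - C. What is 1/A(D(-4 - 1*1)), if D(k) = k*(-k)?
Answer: -1/38 ≈ -0.026316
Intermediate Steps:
D(k) = -k²
1/A(D(-4 - 1*1)) = 1/(-63 - (-1)*(-4 - 1*1)²) = 1/(-63 - (-1)*(-4 - 1)²) = 1/(-63 - (-1)*(-5)²) = 1/(-63 - (-1)*25) = 1/(-63 - 1*(-25)) = 1/(-63 + 25) = 1/(-38) = -1/38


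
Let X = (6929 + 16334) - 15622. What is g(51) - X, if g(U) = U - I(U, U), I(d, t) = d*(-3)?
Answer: -7437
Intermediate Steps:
I(d, t) = -3*d
X = 7641 (X = 23263 - 15622 = 7641)
g(U) = 4*U (g(U) = U - (-3)*U = U + 3*U = 4*U)
g(51) - X = 4*51 - 1*7641 = 204 - 7641 = -7437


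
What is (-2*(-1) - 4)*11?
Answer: -22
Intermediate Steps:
(-2*(-1) - 4)*11 = (2 - 4)*11 = -2*11 = -22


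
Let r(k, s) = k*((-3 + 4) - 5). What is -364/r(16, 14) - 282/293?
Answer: 22151/4688 ≈ 4.7250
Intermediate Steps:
r(k, s) = -4*k (r(k, s) = k*(1 - 5) = k*(-4) = -4*k)
-364/r(16, 14) - 282/293 = -364/((-4*16)) - 282/293 = -364/(-64) - 282*1/293 = -364*(-1/64) - 282/293 = 91/16 - 282/293 = 22151/4688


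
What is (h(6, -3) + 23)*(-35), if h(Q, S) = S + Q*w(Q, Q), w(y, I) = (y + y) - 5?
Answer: -2170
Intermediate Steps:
w(y, I) = -5 + 2*y (w(y, I) = 2*y - 5 = -5 + 2*y)
h(Q, S) = S + Q*(-5 + 2*Q)
(h(6, -3) + 23)*(-35) = ((-3 + 6*(-5 + 2*6)) + 23)*(-35) = ((-3 + 6*(-5 + 12)) + 23)*(-35) = ((-3 + 6*7) + 23)*(-35) = ((-3 + 42) + 23)*(-35) = (39 + 23)*(-35) = 62*(-35) = -2170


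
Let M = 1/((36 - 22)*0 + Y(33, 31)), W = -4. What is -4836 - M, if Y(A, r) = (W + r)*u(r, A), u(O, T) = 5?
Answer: -652861/135 ≈ -4836.0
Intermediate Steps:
Y(A, r) = -20 + 5*r (Y(A, r) = (-4 + r)*5 = -20 + 5*r)
M = 1/135 (M = 1/((36 - 22)*0 + (-20 + 5*31)) = 1/(14*0 + (-20 + 155)) = 1/(0 + 135) = 1/135 ≈ 0.0074074)
-4836 - M = -4836 - 1*1/135 = -4836 - 1/135 = -652861/135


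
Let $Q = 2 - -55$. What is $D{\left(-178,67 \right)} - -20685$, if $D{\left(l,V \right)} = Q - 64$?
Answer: $20678$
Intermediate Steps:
$Q = 57$ ($Q = 2 + 55 = 57$)
$D{\left(l,V \right)} = -7$ ($D{\left(l,V \right)} = 57 - 64 = -7$)
$D{\left(-178,67 \right)} - -20685 = -7 - -20685 = -7 + 20685 = 20678$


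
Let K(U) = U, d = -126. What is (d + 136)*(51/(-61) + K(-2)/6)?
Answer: -2140/183 ≈ -11.694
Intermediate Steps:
(d + 136)*(51/(-61) + K(-2)/6) = (-126 + 136)*(51/(-61) - 2/6) = 10*(51*(-1/61) - 2*⅙) = 10*(-51/61 - ⅓) = 10*(-214/183) = -2140/183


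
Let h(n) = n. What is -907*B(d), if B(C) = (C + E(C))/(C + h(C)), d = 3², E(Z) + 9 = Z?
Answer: -907/2 ≈ -453.50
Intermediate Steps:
E(Z) = -9 + Z
d = 9
B(C) = (-9 + 2*C)/(2*C) (B(C) = (C + (-9 + C))/(C + C) = (-9 + 2*C)/((2*C)) = (-9 + 2*C)*(1/(2*C)) = (-9 + 2*C)/(2*C))
-907*B(d) = -907*(-9/2 + 9)/9 = -907*9/(9*2) = -907*½ = -907/2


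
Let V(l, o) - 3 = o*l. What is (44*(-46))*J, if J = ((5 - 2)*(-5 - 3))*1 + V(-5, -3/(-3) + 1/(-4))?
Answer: 50094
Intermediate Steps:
V(l, o) = 3 + l*o (V(l, o) = 3 + o*l = 3 + l*o)
J = -99/4 (J = ((5 - 2)*(-5 - 3))*1 + (3 - 5*(-3/(-3) + 1/(-4))) = (3*(-8))*1 + (3 - 5*(-3*(-⅓) + 1*(-¼))) = -24*1 + (3 - 5*(1 - ¼)) = -24 + (3 - 5*¾) = -24 + (3 - 15/4) = -24 - ¾ = -99/4 ≈ -24.750)
(44*(-46))*J = (44*(-46))*(-99/4) = -2024*(-99/4) = 50094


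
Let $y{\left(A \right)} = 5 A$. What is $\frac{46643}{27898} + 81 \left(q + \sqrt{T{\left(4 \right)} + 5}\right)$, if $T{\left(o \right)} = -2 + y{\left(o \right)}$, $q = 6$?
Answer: $\frac{13605071}{27898} + 81 \sqrt{23} \approx 876.13$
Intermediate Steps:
$T{\left(o \right)} = -2 + 5 o$
$\frac{46643}{27898} + 81 \left(q + \sqrt{T{\left(4 \right)} + 5}\right) = \frac{46643}{27898} + 81 \left(6 + \sqrt{\left(-2 + 5 \cdot 4\right) + 5}\right) = 46643 \cdot \frac{1}{27898} + 81 \left(6 + \sqrt{\left(-2 + 20\right) + 5}\right) = \frac{46643}{27898} + 81 \left(6 + \sqrt{18 + 5}\right) = \frac{46643}{27898} + 81 \left(6 + \sqrt{23}\right) = \frac{46643}{27898} + \left(486 + 81 \sqrt{23}\right) = \frac{13605071}{27898} + 81 \sqrt{23}$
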